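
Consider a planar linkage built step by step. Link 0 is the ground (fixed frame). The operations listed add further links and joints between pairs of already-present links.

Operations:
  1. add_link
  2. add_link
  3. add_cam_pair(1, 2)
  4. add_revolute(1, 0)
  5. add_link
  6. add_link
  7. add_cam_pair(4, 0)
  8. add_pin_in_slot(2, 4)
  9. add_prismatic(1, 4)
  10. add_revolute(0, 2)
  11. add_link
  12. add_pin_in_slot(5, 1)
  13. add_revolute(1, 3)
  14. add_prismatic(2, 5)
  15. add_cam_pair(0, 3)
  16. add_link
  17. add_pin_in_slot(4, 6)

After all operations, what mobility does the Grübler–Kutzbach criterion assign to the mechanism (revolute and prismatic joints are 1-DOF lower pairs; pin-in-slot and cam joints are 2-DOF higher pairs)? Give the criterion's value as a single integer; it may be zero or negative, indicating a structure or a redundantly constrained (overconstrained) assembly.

M = 2

L=1 J1=0 J2=0
add link → L=2 J1=0 J2=0
add link → L=3 J1=0 J2=0
C@1,2 dof=2 J2 → L=3 J1=0 J2=1
R@1,0 dof=1 J1 → L=3 J1=1 J2=1
add link → L=4 J1=1 J2=1
add link → L=5 J1=1 J2=1
C@4,0 dof=2 J2 → L=5 J1=1 J2=2
PS@2,4 dof=2 J2 → L=5 J1=1 J2=3
P@1,4 dof=1 J1 → L=5 J1=2 J2=3
R@0,2 dof=1 J1 → L=5 J1=3 J2=3
add link → L=6 J1=3 J2=3
PS@5,1 dof=2 J2 → L=6 J1=3 J2=4
R@1,3 dof=1 J1 → L=6 J1=4 J2=4
P@2,5 dof=1 J1 → L=6 J1=5 J2=4
C@0,3 dof=2 J2 → L=6 J1=5 J2=5
add link → L=7 J1=5 J2=5
PS@4,6 dof=2 J2 → L=7 J1=5 J2=6
M=3(L−1)−2J1−J2=3·6−2·5−6=2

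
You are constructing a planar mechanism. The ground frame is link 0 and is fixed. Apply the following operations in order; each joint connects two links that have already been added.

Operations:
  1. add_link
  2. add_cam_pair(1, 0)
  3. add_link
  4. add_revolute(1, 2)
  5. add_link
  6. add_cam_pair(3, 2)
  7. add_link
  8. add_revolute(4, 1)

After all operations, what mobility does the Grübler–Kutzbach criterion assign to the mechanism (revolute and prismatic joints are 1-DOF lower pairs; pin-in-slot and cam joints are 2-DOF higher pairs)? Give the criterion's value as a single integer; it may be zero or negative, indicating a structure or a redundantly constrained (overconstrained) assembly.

(L,J1,J2)=(1,0,0); link0 fixed
link1: (2,0,0)
C 1-0 [J2]: (2,0,1)
link2: (3,0,1)
R 1-2 [J1]: (3,1,1)
link3: (4,1,1)
C 3-2 [J2]: (4,1,2)
link4: (5,1,2)
R 4-1 [J1]: (5,2,2)
Grübler: 3·4 − 2·2 − 2 = 6

M = 6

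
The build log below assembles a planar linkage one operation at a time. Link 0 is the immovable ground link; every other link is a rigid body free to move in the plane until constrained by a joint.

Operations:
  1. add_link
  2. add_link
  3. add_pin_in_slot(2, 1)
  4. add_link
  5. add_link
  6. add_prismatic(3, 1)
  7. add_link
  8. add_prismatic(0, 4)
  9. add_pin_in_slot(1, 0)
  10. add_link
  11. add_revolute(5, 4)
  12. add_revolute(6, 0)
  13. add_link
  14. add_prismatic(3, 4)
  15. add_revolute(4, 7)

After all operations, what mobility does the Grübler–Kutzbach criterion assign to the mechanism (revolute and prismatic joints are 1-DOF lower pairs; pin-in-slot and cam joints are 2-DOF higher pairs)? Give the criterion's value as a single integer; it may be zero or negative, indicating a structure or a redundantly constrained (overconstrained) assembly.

M = 7

link 0 = ground. State L|J1|J2 = 1|0|0
+link1  2|0|0
+link2  3|0|0
PS(2,1) f=2→J2  3|0|1
+link3  4|0|1
+link4  5|0|1
P(3,1) f=1→J1  5|1|1
+link5  6|1|1
P(0,4) f=1→J1  6|2|1
PS(1,0) f=2→J2  6|2|2
+link6  7|2|2
R(5,4) f=1→J1  7|3|2
R(6,0) f=1→J1  7|4|2
+link7  8|4|2
P(3,4) f=1→J1  8|5|2
R(4,7) f=1→J1  8|6|2
M = 3(8−1)−2·6−2 = 21−12−2 = 7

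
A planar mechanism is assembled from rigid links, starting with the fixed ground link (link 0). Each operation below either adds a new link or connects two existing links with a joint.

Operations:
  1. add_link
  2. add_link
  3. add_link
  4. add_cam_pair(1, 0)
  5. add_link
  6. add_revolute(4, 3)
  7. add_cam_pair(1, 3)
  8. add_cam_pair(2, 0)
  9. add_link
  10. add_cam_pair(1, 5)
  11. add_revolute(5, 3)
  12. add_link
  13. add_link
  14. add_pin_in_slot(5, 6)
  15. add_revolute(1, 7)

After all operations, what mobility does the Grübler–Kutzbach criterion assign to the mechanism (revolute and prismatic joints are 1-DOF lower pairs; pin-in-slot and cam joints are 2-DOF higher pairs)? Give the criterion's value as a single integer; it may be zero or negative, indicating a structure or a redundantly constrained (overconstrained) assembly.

M = 10

L=1 J1=0 J2=0
add link → L=2 J1=0 J2=0
add link → L=3 J1=0 J2=0
add link → L=4 J1=0 J2=0
C@1,0 dof=2 J2 → L=4 J1=0 J2=1
add link → L=5 J1=0 J2=1
R@4,3 dof=1 J1 → L=5 J1=1 J2=1
C@1,3 dof=2 J2 → L=5 J1=1 J2=2
C@2,0 dof=2 J2 → L=5 J1=1 J2=3
add link → L=6 J1=1 J2=3
C@1,5 dof=2 J2 → L=6 J1=1 J2=4
R@5,3 dof=1 J1 → L=6 J1=2 J2=4
add link → L=7 J1=2 J2=4
add link → L=8 J1=2 J2=4
PS@5,6 dof=2 J2 → L=8 J1=2 J2=5
R@1,7 dof=1 J1 → L=8 J1=3 J2=5
M=3(L−1)−2J1−J2=3·7−2·3−5=10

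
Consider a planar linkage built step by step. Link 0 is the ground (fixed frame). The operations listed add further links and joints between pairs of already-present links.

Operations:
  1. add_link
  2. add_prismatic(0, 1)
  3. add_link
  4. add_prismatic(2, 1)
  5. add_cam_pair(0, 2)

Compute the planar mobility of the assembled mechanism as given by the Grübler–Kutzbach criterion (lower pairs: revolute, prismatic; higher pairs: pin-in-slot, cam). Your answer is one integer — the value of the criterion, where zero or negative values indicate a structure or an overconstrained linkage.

M = 1

ground; <1,0,0>
#1 <2,0,0>
P:0↔1 J1 <2,1,0>
#2 <3,1,0>
P:2↔1 J1 <3,2,0>
C:0↔2 J2 <3,2,1>
3×2 − 2×2 − 1×1 = 1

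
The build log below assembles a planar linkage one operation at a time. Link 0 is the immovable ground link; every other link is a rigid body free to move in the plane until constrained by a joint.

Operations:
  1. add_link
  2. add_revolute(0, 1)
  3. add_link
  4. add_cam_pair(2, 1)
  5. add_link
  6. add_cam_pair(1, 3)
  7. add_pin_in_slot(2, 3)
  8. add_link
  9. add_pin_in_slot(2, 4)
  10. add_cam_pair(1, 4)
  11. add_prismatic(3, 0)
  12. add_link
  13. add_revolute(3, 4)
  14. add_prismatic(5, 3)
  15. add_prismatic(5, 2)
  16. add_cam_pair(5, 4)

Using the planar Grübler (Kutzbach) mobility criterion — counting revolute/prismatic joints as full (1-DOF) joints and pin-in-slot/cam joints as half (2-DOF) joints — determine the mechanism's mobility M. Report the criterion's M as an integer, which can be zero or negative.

ground; <1,0,0>
#1 <2,0,0>
R:0↔1 J1 <2,1,0>
#2 <3,1,0>
C:2↔1 J2 <3,1,1>
#3 <4,1,1>
C:1↔3 J2 <4,1,2>
PS:2↔3 J2 <4,1,3>
#4 <5,1,3>
PS:2↔4 J2 <5,1,4>
C:1↔4 J2 <5,1,5>
P:3↔0 J1 <5,2,5>
#5 <6,2,5>
R:3↔4 J1 <6,3,5>
P:5↔3 J1 <6,4,5>
P:5↔2 J1 <6,5,5>
C:5↔4 J2 <6,5,6>
3×5 − 2×5 − 1×6 = -1

M = -1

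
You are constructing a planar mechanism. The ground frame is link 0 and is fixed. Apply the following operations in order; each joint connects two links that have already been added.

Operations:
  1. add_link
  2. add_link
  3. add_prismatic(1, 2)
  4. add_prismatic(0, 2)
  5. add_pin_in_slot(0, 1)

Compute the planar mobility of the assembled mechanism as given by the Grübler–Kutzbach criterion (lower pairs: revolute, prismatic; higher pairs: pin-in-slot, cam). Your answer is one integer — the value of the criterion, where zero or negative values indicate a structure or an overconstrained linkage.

L=1 J1=0 J2=0
add link → L=2 J1=0 J2=0
add link → L=3 J1=0 J2=0
P@1,2 dof=1 J1 → L=3 J1=1 J2=0
P@0,2 dof=1 J1 → L=3 J1=2 J2=0
PS@0,1 dof=2 J2 → L=3 J1=2 J2=1
M=3(L−1)−2J1−J2=3·2−2·2−1=1

M = 1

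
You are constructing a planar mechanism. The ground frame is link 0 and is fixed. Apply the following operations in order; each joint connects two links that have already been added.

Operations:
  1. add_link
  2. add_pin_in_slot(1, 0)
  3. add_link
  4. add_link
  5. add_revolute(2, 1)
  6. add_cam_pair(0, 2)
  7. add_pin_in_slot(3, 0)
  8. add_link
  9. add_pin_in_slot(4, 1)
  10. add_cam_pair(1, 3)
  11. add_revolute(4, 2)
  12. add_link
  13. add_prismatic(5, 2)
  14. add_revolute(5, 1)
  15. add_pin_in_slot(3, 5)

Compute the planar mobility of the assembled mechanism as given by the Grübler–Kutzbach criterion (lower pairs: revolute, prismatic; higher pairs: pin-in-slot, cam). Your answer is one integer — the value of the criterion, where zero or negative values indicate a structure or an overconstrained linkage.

ground; <1,0,0>
#1 <2,0,0>
PS:1↔0 J2 <2,0,1>
#2 <3,0,1>
#3 <4,0,1>
R:2↔1 J1 <4,1,1>
C:0↔2 J2 <4,1,2>
PS:3↔0 J2 <4,1,3>
#4 <5,1,3>
PS:4↔1 J2 <5,1,4>
C:1↔3 J2 <5,1,5>
R:4↔2 J1 <5,2,5>
#5 <6,2,5>
P:5↔2 J1 <6,3,5>
R:5↔1 J1 <6,4,5>
PS:3↔5 J2 <6,4,6>
3×5 − 2×4 − 1×6 = 1

M = 1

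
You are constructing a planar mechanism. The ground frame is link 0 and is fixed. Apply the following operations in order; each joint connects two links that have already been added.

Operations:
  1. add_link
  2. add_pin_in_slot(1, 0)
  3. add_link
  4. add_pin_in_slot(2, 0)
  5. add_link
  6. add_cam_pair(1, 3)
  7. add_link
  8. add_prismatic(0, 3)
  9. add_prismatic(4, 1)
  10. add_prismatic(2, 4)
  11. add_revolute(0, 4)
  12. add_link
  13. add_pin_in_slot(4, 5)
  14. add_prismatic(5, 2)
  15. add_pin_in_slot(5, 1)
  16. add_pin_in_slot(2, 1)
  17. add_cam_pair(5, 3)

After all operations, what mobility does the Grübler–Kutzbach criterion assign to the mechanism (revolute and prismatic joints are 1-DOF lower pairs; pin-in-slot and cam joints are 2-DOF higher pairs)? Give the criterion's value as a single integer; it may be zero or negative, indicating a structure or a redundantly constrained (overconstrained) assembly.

M = -2

[1;0;0] (link 0 is ground)
L+ [2;0;0]
PS(1,0)∈J2 [2;0;1]
L+ [3;0;1]
PS(2,0)∈J2 [3;0;2]
L+ [4;0;2]
C(1,3)∈J2 [4;0;3]
L+ [5;0;3]
P(0,3)∈J1 [5;1;3]
P(4,1)∈J1 [5;2;3]
P(2,4)∈J1 [5;3;3]
R(0,4)∈J1 [5;4;3]
L+ [6;4;3]
PS(4,5)∈J2 [6;4;4]
P(5,2)∈J1 [6;5;4]
PS(5,1)∈J2 [6;5;5]
PS(2,1)∈J2 [6;5;6]
C(5,3)∈J2 [6;5;7]
mobility = 15 − 10 − 7 = -2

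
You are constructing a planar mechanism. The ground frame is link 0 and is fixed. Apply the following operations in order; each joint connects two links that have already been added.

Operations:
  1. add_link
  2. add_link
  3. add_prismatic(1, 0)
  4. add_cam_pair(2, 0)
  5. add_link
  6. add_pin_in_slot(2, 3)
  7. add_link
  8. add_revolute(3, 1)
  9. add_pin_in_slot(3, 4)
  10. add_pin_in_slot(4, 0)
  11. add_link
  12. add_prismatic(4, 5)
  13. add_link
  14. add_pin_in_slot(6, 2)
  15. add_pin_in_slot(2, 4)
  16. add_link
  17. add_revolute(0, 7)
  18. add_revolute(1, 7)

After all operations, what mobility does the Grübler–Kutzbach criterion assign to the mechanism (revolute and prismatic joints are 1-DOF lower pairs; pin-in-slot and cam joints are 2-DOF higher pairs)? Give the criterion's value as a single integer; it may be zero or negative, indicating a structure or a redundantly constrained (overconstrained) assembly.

M = 5

link 0 = ground. State L|J1|J2 = 1|0|0
+link1  2|0|0
+link2  3|0|0
P(1,0) f=1→J1  3|1|0
C(2,0) f=2→J2  3|1|1
+link3  4|1|1
PS(2,3) f=2→J2  4|1|2
+link4  5|1|2
R(3,1) f=1→J1  5|2|2
PS(3,4) f=2→J2  5|2|3
PS(4,0) f=2→J2  5|2|4
+link5  6|2|4
P(4,5) f=1→J1  6|3|4
+link6  7|3|4
PS(6,2) f=2→J2  7|3|5
PS(2,4) f=2→J2  7|3|6
+link7  8|3|6
R(0,7) f=1→J1  8|4|6
R(1,7) f=1→J1  8|5|6
M = 3(8−1)−2·5−6 = 21−10−6 = 5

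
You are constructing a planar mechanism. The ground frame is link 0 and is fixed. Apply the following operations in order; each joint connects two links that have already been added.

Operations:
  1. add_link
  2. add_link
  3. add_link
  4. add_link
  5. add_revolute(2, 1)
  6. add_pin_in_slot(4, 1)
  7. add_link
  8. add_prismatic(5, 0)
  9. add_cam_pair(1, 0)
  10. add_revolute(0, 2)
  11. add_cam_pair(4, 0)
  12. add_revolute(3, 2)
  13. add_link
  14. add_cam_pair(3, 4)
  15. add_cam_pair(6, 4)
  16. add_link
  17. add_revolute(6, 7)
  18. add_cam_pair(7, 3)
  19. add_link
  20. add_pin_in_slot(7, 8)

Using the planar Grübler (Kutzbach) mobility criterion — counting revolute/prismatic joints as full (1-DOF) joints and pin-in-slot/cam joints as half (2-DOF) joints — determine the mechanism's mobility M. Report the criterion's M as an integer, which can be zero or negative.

M = 7

ground; <1,0,0>
#1 <2,0,0>
#2 <3,0,0>
#3 <4,0,0>
#4 <5,0,0>
R:2↔1 J1 <5,1,0>
PS:4↔1 J2 <5,1,1>
#5 <6,1,1>
P:5↔0 J1 <6,2,1>
C:1↔0 J2 <6,2,2>
R:0↔2 J1 <6,3,2>
C:4↔0 J2 <6,3,3>
R:3↔2 J1 <6,4,3>
#6 <7,4,3>
C:3↔4 J2 <7,4,4>
C:6↔4 J2 <7,4,5>
#7 <8,4,5>
R:6↔7 J1 <8,5,5>
C:7↔3 J2 <8,5,6>
#8 <9,5,6>
PS:7↔8 J2 <9,5,7>
3×8 − 2×5 − 1×7 = 7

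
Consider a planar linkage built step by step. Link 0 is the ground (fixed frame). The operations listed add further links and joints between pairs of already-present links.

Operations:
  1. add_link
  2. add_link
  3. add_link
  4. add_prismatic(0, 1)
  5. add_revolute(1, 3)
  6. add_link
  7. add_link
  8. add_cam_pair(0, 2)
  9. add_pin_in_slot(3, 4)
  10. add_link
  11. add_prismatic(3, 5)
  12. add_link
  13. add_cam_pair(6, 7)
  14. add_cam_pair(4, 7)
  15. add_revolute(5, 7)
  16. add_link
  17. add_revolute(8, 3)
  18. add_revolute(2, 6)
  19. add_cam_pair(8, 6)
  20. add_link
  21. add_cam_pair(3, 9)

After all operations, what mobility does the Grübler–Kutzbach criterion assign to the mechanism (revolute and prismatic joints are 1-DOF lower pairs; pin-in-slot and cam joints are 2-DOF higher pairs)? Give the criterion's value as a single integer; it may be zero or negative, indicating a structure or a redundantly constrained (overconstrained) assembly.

M = 9

link 0 = ground. State L|J1|J2 = 1|0|0
+link1  2|0|0
+link2  3|0|0
+link3  4|0|0
P(0,1) f=1→J1  4|1|0
R(1,3) f=1→J1  4|2|0
+link4  5|2|0
+link5  6|2|0
C(0,2) f=2→J2  6|2|1
PS(3,4) f=2→J2  6|2|2
+link6  7|2|2
P(3,5) f=1→J1  7|3|2
+link7  8|3|2
C(6,7) f=2→J2  8|3|3
C(4,7) f=2→J2  8|3|4
R(5,7) f=1→J1  8|4|4
+link8  9|4|4
R(8,3) f=1→J1  9|5|4
R(2,6) f=1→J1  9|6|4
C(8,6) f=2→J2  9|6|5
+link9  10|6|5
C(3,9) f=2→J2  10|6|6
M = 3(10−1)−2·6−6 = 27−12−6 = 9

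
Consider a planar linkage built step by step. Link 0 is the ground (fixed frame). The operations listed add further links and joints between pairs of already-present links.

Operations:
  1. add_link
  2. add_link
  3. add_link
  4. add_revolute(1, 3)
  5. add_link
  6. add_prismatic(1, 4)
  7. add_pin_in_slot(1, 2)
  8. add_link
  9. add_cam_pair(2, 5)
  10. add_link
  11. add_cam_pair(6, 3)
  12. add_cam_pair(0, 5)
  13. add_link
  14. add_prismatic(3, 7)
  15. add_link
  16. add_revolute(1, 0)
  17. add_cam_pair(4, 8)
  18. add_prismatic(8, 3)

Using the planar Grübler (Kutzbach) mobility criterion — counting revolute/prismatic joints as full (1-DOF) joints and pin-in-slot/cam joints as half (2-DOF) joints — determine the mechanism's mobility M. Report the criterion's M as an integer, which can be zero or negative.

link 0 = ground. State L|J1|J2 = 1|0|0
+link1  2|0|0
+link2  3|0|0
+link3  4|0|0
R(1,3) f=1→J1  4|1|0
+link4  5|1|0
P(1,4) f=1→J1  5|2|0
PS(1,2) f=2→J2  5|2|1
+link5  6|2|1
C(2,5) f=2→J2  6|2|2
+link6  7|2|2
C(6,3) f=2→J2  7|2|3
C(0,5) f=2→J2  7|2|4
+link7  8|2|4
P(3,7) f=1→J1  8|3|4
+link8  9|3|4
R(1,0) f=1→J1  9|4|4
C(4,8) f=2→J2  9|4|5
P(8,3) f=1→J1  9|5|5
M = 3(9−1)−2·5−5 = 24−10−5 = 9

M = 9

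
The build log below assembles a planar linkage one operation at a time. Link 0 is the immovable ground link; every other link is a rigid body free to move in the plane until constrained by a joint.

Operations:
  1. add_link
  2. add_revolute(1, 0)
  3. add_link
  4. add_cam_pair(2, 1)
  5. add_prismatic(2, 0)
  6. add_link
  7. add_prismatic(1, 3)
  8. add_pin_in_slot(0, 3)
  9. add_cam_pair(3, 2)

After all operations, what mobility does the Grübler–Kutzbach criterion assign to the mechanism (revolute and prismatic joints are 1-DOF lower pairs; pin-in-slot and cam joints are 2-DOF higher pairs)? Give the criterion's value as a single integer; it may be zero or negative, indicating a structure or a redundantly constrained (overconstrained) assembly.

M = 0

ground; <1,0,0>
#1 <2,0,0>
R:1↔0 J1 <2,1,0>
#2 <3,1,0>
C:2↔1 J2 <3,1,1>
P:2↔0 J1 <3,2,1>
#3 <4,2,1>
P:1↔3 J1 <4,3,1>
PS:0↔3 J2 <4,3,2>
C:3↔2 J2 <4,3,3>
3×3 − 2×3 − 1×3 = 0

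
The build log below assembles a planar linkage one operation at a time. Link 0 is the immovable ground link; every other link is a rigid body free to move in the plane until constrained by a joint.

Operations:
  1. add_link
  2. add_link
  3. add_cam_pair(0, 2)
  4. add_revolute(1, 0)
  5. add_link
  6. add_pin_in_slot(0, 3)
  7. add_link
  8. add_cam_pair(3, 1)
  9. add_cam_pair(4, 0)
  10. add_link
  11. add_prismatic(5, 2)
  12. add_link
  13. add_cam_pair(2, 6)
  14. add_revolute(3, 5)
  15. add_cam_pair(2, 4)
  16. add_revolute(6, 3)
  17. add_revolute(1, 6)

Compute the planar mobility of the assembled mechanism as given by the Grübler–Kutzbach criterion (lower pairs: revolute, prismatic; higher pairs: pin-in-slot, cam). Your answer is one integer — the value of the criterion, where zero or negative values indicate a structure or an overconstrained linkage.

M = 2

ground; <1,0,0>
#1 <2,0,0>
#2 <3,0,0>
C:0↔2 J2 <3,0,1>
R:1↔0 J1 <3,1,1>
#3 <4,1,1>
PS:0↔3 J2 <4,1,2>
#4 <5,1,2>
C:3↔1 J2 <5,1,3>
C:4↔0 J2 <5,1,4>
#5 <6,1,4>
P:5↔2 J1 <6,2,4>
#6 <7,2,4>
C:2↔6 J2 <7,2,5>
R:3↔5 J1 <7,3,5>
C:2↔4 J2 <7,3,6>
R:6↔3 J1 <7,4,6>
R:1↔6 J1 <7,5,6>
3×6 − 2×5 − 1×6 = 2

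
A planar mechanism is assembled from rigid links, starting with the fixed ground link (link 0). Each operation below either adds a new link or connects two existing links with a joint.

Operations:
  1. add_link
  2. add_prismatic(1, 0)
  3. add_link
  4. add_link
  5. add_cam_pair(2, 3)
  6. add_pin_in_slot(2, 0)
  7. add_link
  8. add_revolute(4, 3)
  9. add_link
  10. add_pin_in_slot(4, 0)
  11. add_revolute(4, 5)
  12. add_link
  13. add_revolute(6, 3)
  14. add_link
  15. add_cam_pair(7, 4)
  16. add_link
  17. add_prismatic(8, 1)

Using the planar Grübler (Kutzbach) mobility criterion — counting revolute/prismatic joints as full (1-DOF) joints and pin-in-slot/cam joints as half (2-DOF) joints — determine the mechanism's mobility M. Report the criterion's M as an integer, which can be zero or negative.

(L,J1,J2)=(1,0,0); link0 fixed
link1: (2,0,0)
P 1-0 [J1]: (2,1,0)
link2: (3,1,0)
link3: (4,1,0)
C 2-3 [J2]: (4,1,1)
PS 2-0 [J2]: (4,1,2)
link4: (5,1,2)
R 4-3 [J1]: (5,2,2)
link5: (6,2,2)
PS 4-0 [J2]: (6,2,3)
R 4-5 [J1]: (6,3,3)
link6: (7,3,3)
R 6-3 [J1]: (7,4,3)
link7: (8,4,3)
C 7-4 [J2]: (8,4,4)
link8: (9,4,4)
P 8-1 [J1]: (9,5,4)
Grübler: 3·8 − 2·5 − 4 = 10

M = 10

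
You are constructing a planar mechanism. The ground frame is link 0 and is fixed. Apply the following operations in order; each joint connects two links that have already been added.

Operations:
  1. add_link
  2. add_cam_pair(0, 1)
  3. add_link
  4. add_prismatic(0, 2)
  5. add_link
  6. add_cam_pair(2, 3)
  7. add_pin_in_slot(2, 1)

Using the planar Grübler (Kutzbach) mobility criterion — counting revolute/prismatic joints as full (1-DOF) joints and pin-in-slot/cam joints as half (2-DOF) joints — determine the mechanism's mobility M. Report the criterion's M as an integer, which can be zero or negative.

M = 4

link 0 = ground. State L|J1|J2 = 1|0|0
+link1  2|0|0
C(0,1) f=2→J2  2|0|1
+link2  3|0|1
P(0,2) f=1→J1  3|1|1
+link3  4|1|1
C(2,3) f=2→J2  4|1|2
PS(2,1) f=2→J2  4|1|3
M = 3(4−1)−2·1−3 = 9−2−3 = 4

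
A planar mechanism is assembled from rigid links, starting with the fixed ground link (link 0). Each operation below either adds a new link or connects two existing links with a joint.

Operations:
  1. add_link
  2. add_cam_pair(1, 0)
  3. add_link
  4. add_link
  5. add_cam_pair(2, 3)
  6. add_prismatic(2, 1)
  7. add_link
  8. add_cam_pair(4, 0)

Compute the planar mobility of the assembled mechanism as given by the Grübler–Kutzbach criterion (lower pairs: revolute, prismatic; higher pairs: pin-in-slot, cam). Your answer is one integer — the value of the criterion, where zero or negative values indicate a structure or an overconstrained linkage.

(L,J1,J2)=(1,0,0); link0 fixed
link1: (2,0,0)
C 1-0 [J2]: (2,0,1)
link2: (3,0,1)
link3: (4,0,1)
C 2-3 [J2]: (4,0,2)
P 2-1 [J1]: (4,1,2)
link4: (5,1,2)
C 4-0 [J2]: (5,1,3)
Grübler: 3·4 − 2·1 − 3 = 7

M = 7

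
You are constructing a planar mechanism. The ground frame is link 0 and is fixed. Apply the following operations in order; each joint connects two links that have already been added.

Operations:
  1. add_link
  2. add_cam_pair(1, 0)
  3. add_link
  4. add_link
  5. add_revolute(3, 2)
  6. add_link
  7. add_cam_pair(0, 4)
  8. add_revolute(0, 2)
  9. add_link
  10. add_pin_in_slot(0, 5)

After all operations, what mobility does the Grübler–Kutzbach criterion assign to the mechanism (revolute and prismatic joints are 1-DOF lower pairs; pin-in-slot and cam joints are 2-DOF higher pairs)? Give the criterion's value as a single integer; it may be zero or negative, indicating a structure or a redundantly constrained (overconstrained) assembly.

M = 8

L=1 J1=0 J2=0
add link → L=2 J1=0 J2=0
C@1,0 dof=2 J2 → L=2 J1=0 J2=1
add link → L=3 J1=0 J2=1
add link → L=4 J1=0 J2=1
R@3,2 dof=1 J1 → L=4 J1=1 J2=1
add link → L=5 J1=1 J2=1
C@0,4 dof=2 J2 → L=5 J1=1 J2=2
R@0,2 dof=1 J1 → L=5 J1=2 J2=2
add link → L=6 J1=2 J2=2
PS@0,5 dof=2 J2 → L=6 J1=2 J2=3
M=3(L−1)−2J1−J2=3·5−2·2−3=8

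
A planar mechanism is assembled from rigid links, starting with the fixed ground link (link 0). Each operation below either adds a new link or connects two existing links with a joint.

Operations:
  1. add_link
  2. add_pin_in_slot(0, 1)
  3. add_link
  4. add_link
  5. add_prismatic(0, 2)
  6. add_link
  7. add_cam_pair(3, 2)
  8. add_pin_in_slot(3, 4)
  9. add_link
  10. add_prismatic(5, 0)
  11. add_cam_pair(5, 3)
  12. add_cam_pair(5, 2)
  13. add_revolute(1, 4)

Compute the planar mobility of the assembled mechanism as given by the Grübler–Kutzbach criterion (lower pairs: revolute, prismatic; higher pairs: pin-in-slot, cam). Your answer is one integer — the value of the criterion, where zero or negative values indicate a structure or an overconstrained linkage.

L=1 J1=0 J2=0
add link → L=2 J1=0 J2=0
PS@0,1 dof=2 J2 → L=2 J1=0 J2=1
add link → L=3 J1=0 J2=1
add link → L=4 J1=0 J2=1
P@0,2 dof=1 J1 → L=4 J1=1 J2=1
add link → L=5 J1=1 J2=1
C@3,2 dof=2 J2 → L=5 J1=1 J2=2
PS@3,4 dof=2 J2 → L=5 J1=1 J2=3
add link → L=6 J1=1 J2=3
P@5,0 dof=1 J1 → L=6 J1=2 J2=3
C@5,3 dof=2 J2 → L=6 J1=2 J2=4
C@5,2 dof=2 J2 → L=6 J1=2 J2=5
R@1,4 dof=1 J1 → L=6 J1=3 J2=5
M=3(L−1)−2J1−J2=3·5−2·3−5=4

M = 4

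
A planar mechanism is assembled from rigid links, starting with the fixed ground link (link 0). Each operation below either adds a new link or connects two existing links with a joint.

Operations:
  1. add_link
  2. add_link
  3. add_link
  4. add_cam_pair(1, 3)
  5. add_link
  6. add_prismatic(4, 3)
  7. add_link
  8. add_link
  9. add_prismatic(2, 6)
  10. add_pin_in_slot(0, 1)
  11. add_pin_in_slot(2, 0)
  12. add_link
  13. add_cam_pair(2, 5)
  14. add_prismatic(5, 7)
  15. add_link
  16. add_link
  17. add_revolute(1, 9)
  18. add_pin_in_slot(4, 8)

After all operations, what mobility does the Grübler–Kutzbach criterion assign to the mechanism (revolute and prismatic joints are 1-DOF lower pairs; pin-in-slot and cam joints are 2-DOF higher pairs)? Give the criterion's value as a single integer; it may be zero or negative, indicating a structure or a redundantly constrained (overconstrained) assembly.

M = 14

ground; <1,0,0>
#1 <2,0,0>
#2 <3,0,0>
#3 <4,0,0>
C:1↔3 J2 <4,0,1>
#4 <5,0,1>
P:4↔3 J1 <5,1,1>
#5 <6,1,1>
#6 <7,1,1>
P:2↔6 J1 <7,2,1>
PS:0↔1 J2 <7,2,2>
PS:2↔0 J2 <7,2,3>
#7 <8,2,3>
C:2↔5 J2 <8,2,4>
P:5↔7 J1 <8,3,4>
#8 <9,3,4>
#9 <10,3,4>
R:1↔9 J1 <10,4,4>
PS:4↔8 J2 <10,4,5>
3×9 − 2×4 − 1×5 = 14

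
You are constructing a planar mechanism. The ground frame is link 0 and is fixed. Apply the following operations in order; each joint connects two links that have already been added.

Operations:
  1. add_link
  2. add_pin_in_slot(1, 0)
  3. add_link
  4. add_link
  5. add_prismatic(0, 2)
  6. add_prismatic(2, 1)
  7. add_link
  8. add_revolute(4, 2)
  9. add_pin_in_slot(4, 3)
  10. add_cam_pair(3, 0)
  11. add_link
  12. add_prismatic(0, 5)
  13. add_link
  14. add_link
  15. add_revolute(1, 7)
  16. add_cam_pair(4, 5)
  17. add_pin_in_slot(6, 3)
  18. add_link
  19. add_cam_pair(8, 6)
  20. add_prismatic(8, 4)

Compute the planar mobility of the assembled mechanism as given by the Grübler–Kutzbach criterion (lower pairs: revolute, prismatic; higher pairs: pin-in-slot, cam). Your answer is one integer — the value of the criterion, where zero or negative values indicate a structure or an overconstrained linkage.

(L,J1,J2)=(1,0,0); link0 fixed
link1: (2,0,0)
PS 1-0 [J2]: (2,0,1)
link2: (3,0,1)
link3: (4,0,1)
P 0-2 [J1]: (4,1,1)
P 2-1 [J1]: (4,2,1)
link4: (5,2,1)
R 4-2 [J1]: (5,3,1)
PS 4-3 [J2]: (5,3,2)
C 3-0 [J2]: (5,3,3)
link5: (6,3,3)
P 0-5 [J1]: (6,4,3)
link6: (7,4,3)
link7: (8,4,3)
R 1-7 [J1]: (8,5,3)
C 4-5 [J2]: (8,5,4)
PS 6-3 [J2]: (8,5,5)
link8: (9,5,5)
C 8-6 [J2]: (9,5,6)
P 8-4 [J1]: (9,6,6)
Grübler: 3·8 − 2·6 − 6 = 6

M = 6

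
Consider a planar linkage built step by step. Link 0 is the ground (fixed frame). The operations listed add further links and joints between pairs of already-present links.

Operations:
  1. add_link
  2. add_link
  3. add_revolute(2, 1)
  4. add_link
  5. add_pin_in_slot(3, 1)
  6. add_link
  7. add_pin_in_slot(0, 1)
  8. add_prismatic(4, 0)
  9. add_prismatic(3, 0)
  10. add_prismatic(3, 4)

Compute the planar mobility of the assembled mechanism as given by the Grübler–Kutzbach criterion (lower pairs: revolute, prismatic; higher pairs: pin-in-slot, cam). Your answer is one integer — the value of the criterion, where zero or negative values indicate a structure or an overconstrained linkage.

M = 2

L=1 J1=0 J2=0
add link → L=2 J1=0 J2=0
add link → L=3 J1=0 J2=0
R@2,1 dof=1 J1 → L=3 J1=1 J2=0
add link → L=4 J1=1 J2=0
PS@3,1 dof=2 J2 → L=4 J1=1 J2=1
add link → L=5 J1=1 J2=1
PS@0,1 dof=2 J2 → L=5 J1=1 J2=2
P@4,0 dof=1 J1 → L=5 J1=2 J2=2
P@3,0 dof=1 J1 → L=5 J1=3 J2=2
P@3,4 dof=1 J1 → L=5 J1=4 J2=2
M=3(L−1)−2J1−J2=3·4−2·4−2=2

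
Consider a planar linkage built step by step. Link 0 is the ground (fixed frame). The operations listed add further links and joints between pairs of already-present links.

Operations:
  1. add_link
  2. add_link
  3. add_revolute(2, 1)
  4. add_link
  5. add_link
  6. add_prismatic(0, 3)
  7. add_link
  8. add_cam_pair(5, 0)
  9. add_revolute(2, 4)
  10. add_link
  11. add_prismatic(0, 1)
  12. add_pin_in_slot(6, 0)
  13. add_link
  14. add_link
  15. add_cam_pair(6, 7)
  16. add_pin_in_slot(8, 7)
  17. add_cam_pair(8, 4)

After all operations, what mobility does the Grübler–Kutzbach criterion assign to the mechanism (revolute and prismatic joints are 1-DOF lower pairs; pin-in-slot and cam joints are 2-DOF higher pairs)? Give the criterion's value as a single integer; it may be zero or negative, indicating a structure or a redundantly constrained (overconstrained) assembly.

link 0 = ground. State L|J1|J2 = 1|0|0
+link1  2|0|0
+link2  3|0|0
R(2,1) f=1→J1  3|1|0
+link3  4|1|0
+link4  5|1|0
P(0,3) f=1→J1  5|2|0
+link5  6|2|0
C(5,0) f=2→J2  6|2|1
R(2,4) f=1→J1  6|3|1
+link6  7|3|1
P(0,1) f=1→J1  7|4|1
PS(6,0) f=2→J2  7|4|2
+link7  8|4|2
+link8  9|4|2
C(6,7) f=2→J2  9|4|3
PS(8,7) f=2→J2  9|4|4
C(8,4) f=2→J2  9|4|5
M = 3(9−1)−2·4−5 = 24−8−5 = 11

M = 11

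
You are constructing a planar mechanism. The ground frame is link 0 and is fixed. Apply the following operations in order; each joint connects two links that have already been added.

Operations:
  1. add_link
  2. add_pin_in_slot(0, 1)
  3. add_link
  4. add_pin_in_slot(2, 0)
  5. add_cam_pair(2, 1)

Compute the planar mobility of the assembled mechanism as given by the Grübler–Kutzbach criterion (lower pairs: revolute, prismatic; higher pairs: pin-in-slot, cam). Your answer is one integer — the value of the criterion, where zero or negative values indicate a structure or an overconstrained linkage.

M = 3

(L,J1,J2)=(1,0,0); link0 fixed
link1: (2,0,0)
PS 0-1 [J2]: (2,0,1)
link2: (3,0,1)
PS 2-0 [J2]: (3,0,2)
C 2-1 [J2]: (3,0,3)
Grübler: 3·2 − 2·0 − 3 = 3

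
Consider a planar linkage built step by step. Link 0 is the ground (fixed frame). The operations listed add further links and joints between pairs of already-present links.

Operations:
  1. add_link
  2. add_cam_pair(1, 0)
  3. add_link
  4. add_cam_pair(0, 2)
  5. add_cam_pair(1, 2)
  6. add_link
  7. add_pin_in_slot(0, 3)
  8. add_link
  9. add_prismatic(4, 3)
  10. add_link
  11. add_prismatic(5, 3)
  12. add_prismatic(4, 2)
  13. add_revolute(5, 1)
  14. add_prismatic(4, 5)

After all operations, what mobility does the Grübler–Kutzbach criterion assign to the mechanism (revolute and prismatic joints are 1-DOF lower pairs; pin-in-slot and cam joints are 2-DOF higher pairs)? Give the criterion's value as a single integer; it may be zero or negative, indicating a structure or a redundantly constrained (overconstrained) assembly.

M = 1

ground; <1,0,0>
#1 <2,0,0>
C:1↔0 J2 <2,0,1>
#2 <3,0,1>
C:0↔2 J2 <3,0,2>
C:1↔2 J2 <3,0,3>
#3 <4,0,3>
PS:0↔3 J2 <4,0,4>
#4 <5,0,4>
P:4↔3 J1 <5,1,4>
#5 <6,1,4>
P:5↔3 J1 <6,2,4>
P:4↔2 J1 <6,3,4>
R:5↔1 J1 <6,4,4>
P:4↔5 J1 <6,5,4>
3×5 − 2×5 − 1×4 = 1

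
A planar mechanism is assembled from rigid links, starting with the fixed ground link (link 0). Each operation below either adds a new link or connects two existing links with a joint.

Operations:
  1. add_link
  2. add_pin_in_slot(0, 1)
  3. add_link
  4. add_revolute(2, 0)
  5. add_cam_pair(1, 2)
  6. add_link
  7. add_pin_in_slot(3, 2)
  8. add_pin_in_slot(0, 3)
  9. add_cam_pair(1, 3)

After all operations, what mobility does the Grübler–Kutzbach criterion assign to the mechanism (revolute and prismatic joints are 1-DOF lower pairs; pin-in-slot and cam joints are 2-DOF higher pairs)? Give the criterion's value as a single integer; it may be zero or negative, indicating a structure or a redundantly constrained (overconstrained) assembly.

ground; <1,0,0>
#1 <2,0,0>
PS:0↔1 J2 <2,0,1>
#2 <3,0,1>
R:2↔0 J1 <3,1,1>
C:1↔2 J2 <3,1,2>
#3 <4,1,2>
PS:3↔2 J2 <4,1,3>
PS:0↔3 J2 <4,1,4>
C:1↔3 J2 <4,1,5>
3×3 − 2×1 − 1×5 = 2

M = 2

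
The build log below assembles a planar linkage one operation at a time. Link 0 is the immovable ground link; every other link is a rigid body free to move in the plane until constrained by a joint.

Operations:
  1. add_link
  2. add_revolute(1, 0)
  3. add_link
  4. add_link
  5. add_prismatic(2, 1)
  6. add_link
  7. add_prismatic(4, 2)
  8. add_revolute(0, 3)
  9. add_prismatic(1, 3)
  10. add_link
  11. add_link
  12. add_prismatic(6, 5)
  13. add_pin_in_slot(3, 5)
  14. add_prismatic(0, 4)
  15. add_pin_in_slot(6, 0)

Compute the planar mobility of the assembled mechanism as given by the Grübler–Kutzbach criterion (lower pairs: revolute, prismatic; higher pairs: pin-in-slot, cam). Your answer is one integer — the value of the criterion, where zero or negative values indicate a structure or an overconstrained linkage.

M = 2

link 0 = ground. State L|J1|J2 = 1|0|0
+link1  2|0|0
R(1,0) f=1→J1  2|1|0
+link2  3|1|0
+link3  4|1|0
P(2,1) f=1→J1  4|2|0
+link4  5|2|0
P(4,2) f=1→J1  5|3|0
R(0,3) f=1→J1  5|4|0
P(1,3) f=1→J1  5|5|0
+link5  6|5|0
+link6  7|5|0
P(6,5) f=1→J1  7|6|0
PS(3,5) f=2→J2  7|6|1
P(0,4) f=1→J1  7|7|1
PS(6,0) f=2→J2  7|7|2
M = 3(7−1)−2·7−2 = 18−14−2 = 2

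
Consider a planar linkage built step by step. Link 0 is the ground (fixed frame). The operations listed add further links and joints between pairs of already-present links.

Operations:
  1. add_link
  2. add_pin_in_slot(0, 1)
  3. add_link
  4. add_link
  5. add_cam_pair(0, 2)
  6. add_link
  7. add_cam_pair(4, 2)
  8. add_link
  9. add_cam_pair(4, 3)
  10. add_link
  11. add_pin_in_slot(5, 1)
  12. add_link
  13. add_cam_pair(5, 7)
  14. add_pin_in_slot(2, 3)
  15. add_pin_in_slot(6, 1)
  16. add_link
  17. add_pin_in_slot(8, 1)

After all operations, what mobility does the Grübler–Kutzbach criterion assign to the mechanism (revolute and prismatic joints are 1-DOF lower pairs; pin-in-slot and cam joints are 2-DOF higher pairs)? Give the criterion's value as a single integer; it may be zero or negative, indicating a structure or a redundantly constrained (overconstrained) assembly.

M = 15

link 0 = ground. State L|J1|J2 = 1|0|0
+link1  2|0|0
PS(0,1) f=2→J2  2|0|1
+link2  3|0|1
+link3  4|0|1
C(0,2) f=2→J2  4|0|2
+link4  5|0|2
C(4,2) f=2→J2  5|0|3
+link5  6|0|3
C(4,3) f=2→J2  6|0|4
+link6  7|0|4
PS(5,1) f=2→J2  7|0|5
+link7  8|0|5
C(5,7) f=2→J2  8|0|6
PS(2,3) f=2→J2  8|0|7
PS(6,1) f=2→J2  8|0|8
+link8  9|0|8
PS(8,1) f=2→J2  9|0|9
M = 3(9−1)−2·0−9 = 24−0−9 = 15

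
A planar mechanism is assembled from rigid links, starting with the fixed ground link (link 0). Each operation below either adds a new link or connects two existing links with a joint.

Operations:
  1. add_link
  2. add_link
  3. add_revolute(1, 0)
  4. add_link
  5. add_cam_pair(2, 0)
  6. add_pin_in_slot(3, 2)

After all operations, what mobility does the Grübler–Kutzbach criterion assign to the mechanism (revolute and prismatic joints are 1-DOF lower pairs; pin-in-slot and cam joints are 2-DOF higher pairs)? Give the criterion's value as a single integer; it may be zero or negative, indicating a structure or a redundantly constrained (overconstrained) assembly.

ground; <1,0,0>
#1 <2,0,0>
#2 <3,0,0>
R:1↔0 J1 <3,1,0>
#3 <4,1,0>
C:2↔0 J2 <4,1,1>
PS:3↔2 J2 <4,1,2>
3×3 − 2×1 − 1×2 = 5

M = 5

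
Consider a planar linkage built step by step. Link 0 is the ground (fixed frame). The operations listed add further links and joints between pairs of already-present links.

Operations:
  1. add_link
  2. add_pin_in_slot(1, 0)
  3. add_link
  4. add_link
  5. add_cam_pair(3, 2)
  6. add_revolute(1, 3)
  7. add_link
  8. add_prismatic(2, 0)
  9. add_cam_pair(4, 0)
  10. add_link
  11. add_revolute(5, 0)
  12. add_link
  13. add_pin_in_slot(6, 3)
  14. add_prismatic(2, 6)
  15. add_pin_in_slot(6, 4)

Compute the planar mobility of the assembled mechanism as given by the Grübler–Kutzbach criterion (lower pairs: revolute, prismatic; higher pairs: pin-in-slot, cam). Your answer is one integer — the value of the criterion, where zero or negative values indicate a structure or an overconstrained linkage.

ground; <1,0,0>
#1 <2,0,0>
PS:1↔0 J2 <2,0,1>
#2 <3,0,1>
#3 <4,0,1>
C:3↔2 J2 <4,0,2>
R:1↔3 J1 <4,1,2>
#4 <5,1,2>
P:2↔0 J1 <5,2,2>
C:4↔0 J2 <5,2,3>
#5 <6,2,3>
R:5↔0 J1 <6,3,3>
#6 <7,3,3>
PS:6↔3 J2 <7,3,4>
P:2↔6 J1 <7,4,4>
PS:6↔4 J2 <7,4,5>
3×6 − 2×4 − 1×5 = 5

M = 5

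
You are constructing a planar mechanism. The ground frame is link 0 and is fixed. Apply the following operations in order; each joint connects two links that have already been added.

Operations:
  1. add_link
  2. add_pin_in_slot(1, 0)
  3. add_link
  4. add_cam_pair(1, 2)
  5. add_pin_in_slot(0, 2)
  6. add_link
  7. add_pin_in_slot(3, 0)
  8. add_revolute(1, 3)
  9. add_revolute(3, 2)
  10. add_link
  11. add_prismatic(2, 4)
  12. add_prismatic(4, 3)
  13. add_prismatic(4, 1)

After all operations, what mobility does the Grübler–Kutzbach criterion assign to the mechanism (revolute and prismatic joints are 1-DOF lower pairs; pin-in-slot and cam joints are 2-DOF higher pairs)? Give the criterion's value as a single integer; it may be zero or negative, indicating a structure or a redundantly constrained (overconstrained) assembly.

M = -2

[1;0;0] (link 0 is ground)
L+ [2;0;0]
PS(1,0)∈J2 [2;0;1]
L+ [3;0;1]
C(1,2)∈J2 [3;0;2]
PS(0,2)∈J2 [3;0;3]
L+ [4;0;3]
PS(3,0)∈J2 [4;0;4]
R(1,3)∈J1 [4;1;4]
R(3,2)∈J1 [4;2;4]
L+ [5;2;4]
P(2,4)∈J1 [5;3;4]
P(4,3)∈J1 [5;4;4]
P(4,1)∈J1 [5;5;4]
mobility = 12 − 10 − 4 = -2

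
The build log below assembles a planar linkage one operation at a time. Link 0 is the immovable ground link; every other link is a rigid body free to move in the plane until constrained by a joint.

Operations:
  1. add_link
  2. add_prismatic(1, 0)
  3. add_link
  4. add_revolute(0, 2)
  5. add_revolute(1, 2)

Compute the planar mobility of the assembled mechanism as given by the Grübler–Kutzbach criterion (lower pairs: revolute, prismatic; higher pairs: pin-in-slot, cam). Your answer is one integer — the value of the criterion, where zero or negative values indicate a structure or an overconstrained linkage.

M = 0

[1;0;0] (link 0 is ground)
L+ [2;0;0]
P(1,0)∈J1 [2;1;0]
L+ [3;1;0]
R(0,2)∈J1 [3;2;0]
R(1,2)∈J1 [3;3;0]
mobility = 6 − 6 − 0 = 0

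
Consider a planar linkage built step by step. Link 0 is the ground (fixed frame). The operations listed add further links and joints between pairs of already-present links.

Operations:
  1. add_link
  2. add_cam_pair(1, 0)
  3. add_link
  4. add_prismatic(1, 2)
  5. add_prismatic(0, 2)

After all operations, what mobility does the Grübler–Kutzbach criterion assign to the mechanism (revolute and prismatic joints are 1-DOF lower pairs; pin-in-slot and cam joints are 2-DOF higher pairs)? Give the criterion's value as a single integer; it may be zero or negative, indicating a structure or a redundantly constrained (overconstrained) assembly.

[1;0;0] (link 0 is ground)
L+ [2;0;0]
C(1,0)∈J2 [2;0;1]
L+ [3;0;1]
P(1,2)∈J1 [3;1;1]
P(0,2)∈J1 [3;2;1]
mobility = 6 − 4 − 1 = 1

M = 1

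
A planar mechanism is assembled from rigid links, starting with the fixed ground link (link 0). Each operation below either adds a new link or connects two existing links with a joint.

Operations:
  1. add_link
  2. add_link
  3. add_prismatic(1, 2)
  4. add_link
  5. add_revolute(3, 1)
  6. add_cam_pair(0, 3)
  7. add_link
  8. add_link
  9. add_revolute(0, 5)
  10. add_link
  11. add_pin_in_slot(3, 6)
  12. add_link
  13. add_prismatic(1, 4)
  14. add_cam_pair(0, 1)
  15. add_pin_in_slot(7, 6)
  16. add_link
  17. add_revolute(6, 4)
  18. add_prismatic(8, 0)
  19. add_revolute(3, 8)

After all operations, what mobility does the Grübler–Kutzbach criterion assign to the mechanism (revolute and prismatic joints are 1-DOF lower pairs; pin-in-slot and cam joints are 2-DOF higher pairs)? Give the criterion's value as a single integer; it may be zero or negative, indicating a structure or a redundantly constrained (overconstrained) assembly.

link 0 = ground. State L|J1|J2 = 1|0|0
+link1  2|0|0
+link2  3|0|0
P(1,2) f=1→J1  3|1|0
+link3  4|1|0
R(3,1) f=1→J1  4|2|0
C(0,3) f=2→J2  4|2|1
+link4  5|2|1
+link5  6|2|1
R(0,5) f=1→J1  6|3|1
+link6  7|3|1
PS(3,6) f=2→J2  7|3|2
+link7  8|3|2
P(1,4) f=1→J1  8|4|2
C(0,1) f=2→J2  8|4|3
PS(7,6) f=2→J2  8|4|4
+link8  9|4|4
R(6,4) f=1→J1  9|5|4
P(8,0) f=1→J1  9|6|4
R(3,8) f=1→J1  9|7|4
M = 3(9−1)−2·7−4 = 24−14−4 = 6

M = 6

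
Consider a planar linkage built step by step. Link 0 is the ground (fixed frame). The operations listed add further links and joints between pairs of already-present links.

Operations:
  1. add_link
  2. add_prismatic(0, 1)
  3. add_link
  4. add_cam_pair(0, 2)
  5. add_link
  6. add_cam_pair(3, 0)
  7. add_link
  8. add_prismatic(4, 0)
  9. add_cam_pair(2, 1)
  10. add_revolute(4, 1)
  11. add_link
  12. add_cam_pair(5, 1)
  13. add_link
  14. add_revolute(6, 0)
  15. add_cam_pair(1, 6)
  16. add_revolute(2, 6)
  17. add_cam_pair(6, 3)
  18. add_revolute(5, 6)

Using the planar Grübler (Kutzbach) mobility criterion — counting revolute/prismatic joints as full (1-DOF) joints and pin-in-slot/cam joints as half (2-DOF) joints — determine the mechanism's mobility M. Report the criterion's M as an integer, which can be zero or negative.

M = 0

L=1 J1=0 J2=0
add link → L=2 J1=0 J2=0
P@0,1 dof=1 J1 → L=2 J1=1 J2=0
add link → L=3 J1=1 J2=0
C@0,2 dof=2 J2 → L=3 J1=1 J2=1
add link → L=4 J1=1 J2=1
C@3,0 dof=2 J2 → L=4 J1=1 J2=2
add link → L=5 J1=1 J2=2
P@4,0 dof=1 J1 → L=5 J1=2 J2=2
C@2,1 dof=2 J2 → L=5 J1=2 J2=3
R@4,1 dof=1 J1 → L=5 J1=3 J2=3
add link → L=6 J1=3 J2=3
C@5,1 dof=2 J2 → L=6 J1=3 J2=4
add link → L=7 J1=3 J2=4
R@6,0 dof=1 J1 → L=7 J1=4 J2=4
C@1,6 dof=2 J2 → L=7 J1=4 J2=5
R@2,6 dof=1 J1 → L=7 J1=5 J2=5
C@6,3 dof=2 J2 → L=7 J1=5 J2=6
R@5,6 dof=1 J1 → L=7 J1=6 J2=6
M=3(L−1)−2J1−J2=3·6−2·6−6=0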